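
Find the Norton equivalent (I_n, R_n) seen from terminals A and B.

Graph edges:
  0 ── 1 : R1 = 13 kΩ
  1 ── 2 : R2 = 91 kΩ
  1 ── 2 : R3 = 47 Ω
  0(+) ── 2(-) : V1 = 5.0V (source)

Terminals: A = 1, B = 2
Find the Thévenin equivalent first; then I_n = V_th/R_th and R_n = R_th.
Step 1 — V_th is the open-circuit voltage V_A - V_B (nothing connected across the terminals).
Nodal analysis, taking node 2 as the 0 V reference.
Source V1 fixes V_0 = 5 V.
KCL at each unknown node (sum of currents leaving = 0; resistances in Ω):
  Node 1: (V_1 - 5)/13000 + (V_1 - 0)/91000 + (V_1 - 0)/47 = 0
Collecting terms: 0.02136 × V_1 = 0.0003846  =>  V_1 = 0.018 V
V_th = V_1 - V_2 = 0.018 - 0 = 0.018 V
Step 2 — R_th: zero the source — replace V1 by a short circuit (node 2 merges into node 0) — and find the resistance seen between A (node 1) and B (node 0).
Reduce the network between node 1 (A) and node 0 (B) by series/parallel combination:
  Rp1 = R1 ‖ R2 ‖ R3 (parallel, all between nodes 0 and 1) = 1/(1/13000 + 1/91000 + 1/47) = 46.81 Ω
R_th = 46.81 Ω
I_n = V_th/R_th = 0.018/46.81 = 0.0003846 A, and R_n = R_th = 46.81 Ω

Final answer: I_n = 0.0003846 A, R_n = 46.81 Ω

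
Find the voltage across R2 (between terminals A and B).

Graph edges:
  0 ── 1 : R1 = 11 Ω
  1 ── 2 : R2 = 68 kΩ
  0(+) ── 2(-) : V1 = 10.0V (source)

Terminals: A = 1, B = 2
R1 and R2 are in series across V1 (node 0 → node 1 → node 2), and the output A–B is taken across R2, so this is a voltage divider.
Series current: I = V1/(R1 + R2) = 10/(11 + 68000) = 10/68010 = 0.000147 A
V_R2 = I × R2 = V1 × R2/(R1 + R2) = 10 × 68000/68010 = 9.998 V

Final answer: 9.998 V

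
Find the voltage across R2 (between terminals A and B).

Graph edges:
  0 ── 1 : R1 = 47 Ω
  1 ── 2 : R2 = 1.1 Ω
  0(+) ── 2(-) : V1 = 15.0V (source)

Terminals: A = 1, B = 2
R1 and R2 are in series across V1 (node 0 → node 1 → node 2), and the output A–B is taken across R2, so this is a voltage divider.
Series current: I = V1/(R1 + R2) = 15/(47 + 1.1) = 15/48.1 = 0.3119 A
V_R2 = I × R2 = V1 × R2/(R1 + R2) = 15 × 1.1/48.1 = 0.343 V

Final answer: 0.343 V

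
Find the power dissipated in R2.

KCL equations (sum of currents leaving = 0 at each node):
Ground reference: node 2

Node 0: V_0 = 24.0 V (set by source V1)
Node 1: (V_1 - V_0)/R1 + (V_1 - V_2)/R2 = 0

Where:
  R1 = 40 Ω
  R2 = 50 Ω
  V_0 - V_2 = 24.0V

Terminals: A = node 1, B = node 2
Nodal analysis, taking node 2 as the 0 V reference.
Source V1 fixes V_0 = 24 V.
KCL at each unknown node (sum of currents leaving = 0; resistances in Ω):
  Node 1: (V_1 - 24)/40 + (V_1 - 0)/50 = 0
Collecting terms: 0.045 × V_1 = 0.6  =>  V_1 = 13.33 V
I_R2 = (V_1 - V_2)/R2 = (13.33 - 0)/50 = 0.2667 A
P_R2 = I_R2² × R2 = (0.2667)² × 50 = 3.556 W

Final answer: 3.556 W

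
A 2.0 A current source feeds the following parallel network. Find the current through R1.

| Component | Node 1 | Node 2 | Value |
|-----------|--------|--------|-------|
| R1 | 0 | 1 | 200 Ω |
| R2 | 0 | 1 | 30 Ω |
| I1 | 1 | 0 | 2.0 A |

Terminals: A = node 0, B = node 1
All resistors sit directly between nodes 0 and 1, so they are in parallel and share one voltage V; the full source current 2 A splits among them.
1/R_par = 1/200 + 1/30 = 0.03833 S  =>  R_par = 26.09 Ω
V = I × R_par = 2 × 26.09 = 52.17 V
I_R1 = V/R1 = 52.17/200 = 0.2609 A

Final answer: 0.2609 A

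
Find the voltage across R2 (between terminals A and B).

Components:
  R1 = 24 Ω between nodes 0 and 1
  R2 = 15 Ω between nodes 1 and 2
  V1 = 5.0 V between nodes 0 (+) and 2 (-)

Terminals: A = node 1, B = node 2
R1 and R2 are in series across V1 (node 0 → node 1 → node 2), and the output A–B is taken across R2, so this is a voltage divider.
Series current: I = V1/(R1 + R2) = 5/(24 + 15) = 5/39 = 0.1282 A
V_R2 = I × R2 = V1 × R2/(R1 + R2) = 5 × 15/39 = 1.923 V

Final answer: 1.923 V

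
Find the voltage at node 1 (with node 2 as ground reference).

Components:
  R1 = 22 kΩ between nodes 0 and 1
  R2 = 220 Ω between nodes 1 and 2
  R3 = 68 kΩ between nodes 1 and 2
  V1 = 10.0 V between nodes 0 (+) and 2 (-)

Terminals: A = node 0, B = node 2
Nodal analysis, taking node 2 as the 0 V reference.
Source V1 fixes V_0 = 10 V.
KCL at each unknown node (sum of currents leaving = 0; resistances in Ω):
  Node 1: (V_1 - 10)/22000 + (V_1 - 0)/220 + (V_1 - 0)/68000 = 0
Collecting terms: 0.004606 × V_1 = 0.0004545  =>  V_1 = 0.09869 V
The requested potential is V_1 = 0.09869 V.

Final answer: V_1 = 0.09869 V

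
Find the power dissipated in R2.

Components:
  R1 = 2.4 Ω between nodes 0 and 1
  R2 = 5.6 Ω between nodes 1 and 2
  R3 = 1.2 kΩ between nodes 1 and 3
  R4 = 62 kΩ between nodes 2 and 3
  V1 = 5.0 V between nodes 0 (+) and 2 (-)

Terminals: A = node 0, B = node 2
Nodal analysis, taking node 2 as the 0 V reference.
Source V1 fixes V_0 = 5 V.
KCL at each unknown node (sum of currents leaving = 0; resistances in Ω):
  Node 1: (V_1 - 5)/2.4 + (V_1 - 0)/5.6 + (V_1 - V_3)/1200 = 0
  Node 3: (V_3 - V_1)/1200 + (V_3 - 0)/62000 = 0
Collecting terms (coefficients in siemens):
  0.5961·V_1 - 0.0008333·V_3 = 2.083
  0.0008495·V_3 - 0.0008333·V_1 = 0
Determinant D = (0.5961)(0.0008495) - (-0.0008333)(-0.0008333) = 0.0005056
V_1 = [(2.083)(0.0008495) - (-0.0008333)(0)]/D = 3.5 V
V_3 = [(0.5961)(0) - (2.083)(-0.0008333)]/D = 3.433 V
I_R2 = (V_1 - V_2)/R2 = (3.5 - 0)/5.6 = 0.625 A
P_R2 = I_R2² × R2 = (0.625)² × 5.6 = 2.187 W

Final answer: 2.187 W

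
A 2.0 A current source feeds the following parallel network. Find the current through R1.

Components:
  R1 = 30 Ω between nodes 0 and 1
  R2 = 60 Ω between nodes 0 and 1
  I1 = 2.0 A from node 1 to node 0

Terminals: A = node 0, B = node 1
All resistors sit directly between nodes 0 and 1, so they are in parallel and share one voltage V; the full source current 2 A splits among them.
1/R_par = 1/30 + 1/60 = 0.05 S  =>  R_par = 20 Ω
V = I × R_par = 2 × 20 = 40 V
I_R1 = V/R1 = 40/30 = 1.333 A

Final answer: 1.333 A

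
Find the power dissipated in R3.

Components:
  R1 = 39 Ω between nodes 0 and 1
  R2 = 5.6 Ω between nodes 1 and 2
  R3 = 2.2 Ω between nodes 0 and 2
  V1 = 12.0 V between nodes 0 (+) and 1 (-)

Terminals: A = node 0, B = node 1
Nodal analysis, taking node 1 as the 0 V reference.
Source V1 fixes V_0 = 12 V.
KCL at each unknown node (sum of currents leaving = 0; resistances in Ω):
  Node 2: (V_2 - 0)/5.6 + (V_2 - 12)/2.2 = 0
Collecting terms: 0.6331 × V_2 = 5.455  =>  V_2 = 8.615 V
I_R3 = (V_0 - V_2)/R3 = (12 - 8.615)/2.2 = 1.538 A
P_R3 = I_R3² × R3 = (1.538)² × 2.2 = 5.207 W

Final answer: 5.207 W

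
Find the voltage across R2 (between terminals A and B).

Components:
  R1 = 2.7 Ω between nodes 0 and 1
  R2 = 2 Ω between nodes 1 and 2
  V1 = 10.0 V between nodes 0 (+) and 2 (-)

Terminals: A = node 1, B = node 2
R1 and R2 are in series across V1 (node 0 → node 1 → node 2), and the output A–B is taken across R2, so this is a voltage divider.
Series current: I = V1/(R1 + R2) = 10/(2.7 + 2) = 10/4.7 = 2.128 A
V_R2 = I × R2 = V1 × R2/(R1 + R2) = 10 × 2/4.7 = 4.255 V

Final answer: 4.255 V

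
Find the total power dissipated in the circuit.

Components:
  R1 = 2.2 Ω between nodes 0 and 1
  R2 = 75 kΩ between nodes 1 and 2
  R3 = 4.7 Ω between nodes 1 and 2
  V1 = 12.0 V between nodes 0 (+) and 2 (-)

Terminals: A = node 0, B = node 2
Nodal analysis, taking node 2 as the 0 V reference.
Source V1 fixes V_0 = 12 V.
KCL at each unknown node (sum of currents leaving = 0; resistances in Ω):
  Node 1: (V_1 - 12)/2.2 + (V_1 - 0)/75000 + (V_1 - 0)/4.7 = 0
Collecting terms: 0.6673 × V_1 = 5.455  =>  V_1 = 8.174 V
Power in each resistor, P = (ΔV)²/R:
  P_R1 = (12 - 8.174)²/2.2 = 6.655 W
  P_R2 = (8.174 - 0)²/75000 = 0.0008908 W
  P_R3 = (8.174 - 0)²/4.7 = 14.21 W
P_total = P_R1 + P_R2 + P_R3 = 20.87 W

Final answer: 20.87 W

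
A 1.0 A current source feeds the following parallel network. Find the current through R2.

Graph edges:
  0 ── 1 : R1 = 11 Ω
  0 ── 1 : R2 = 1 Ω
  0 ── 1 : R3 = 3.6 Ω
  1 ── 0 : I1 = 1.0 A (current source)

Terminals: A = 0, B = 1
All resistors sit directly between nodes 0 and 1, so they are in parallel and share one voltage V; the full source current 1 A splits among them.
1/R_par = 1/11 + 1/1 + 1/3.6 = 1.369 S  =>  R_par = 0.7306 Ω
V = I × R_par = 1 × 0.7306 = 0.7306 V
I_R2 = V/R2 = 0.7306/1 = 0.7306 A

Final answer: 0.7306 A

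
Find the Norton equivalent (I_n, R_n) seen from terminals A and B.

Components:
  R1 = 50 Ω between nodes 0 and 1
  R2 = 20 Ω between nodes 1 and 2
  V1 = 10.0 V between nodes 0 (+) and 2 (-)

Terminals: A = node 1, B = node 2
Find the Thévenin equivalent first; then I_n = V_th/R_th and R_n = R_th.
Step 1 — V_th is the open-circuit voltage V_A - V_B (nothing connected across the terminals).
Nodal analysis, taking node 2 as the 0 V reference.
Source V1 fixes V_0 = 10 V.
KCL at each unknown node (sum of currents leaving = 0; resistances in Ω):
  Node 1: (V_1 - 10)/50 + (V_1 - 0)/20 = 0
Collecting terms: 0.07 × V_1 = 0.2  =>  V_1 = 2.857 V
V_th = V_1 - V_2 = 2.857 - 0 = 2.857 V
Step 2 — R_th: zero the source — replace V1 by a short circuit (node 2 merges into node 0) — and find the resistance seen between A (node 1) and B (node 0).
Reduce the network between node 1 (A) and node 0 (B) by series/parallel combination:
  Rp1 = R1 ‖ R2 (parallel, both between nodes 0 and 1) = 1/(1/50 + 1/20) = 14.29 Ω
R_th = 14.29 Ω
I_n = V_th/R_th = 2.857/14.29 = 0.2 A, and R_n = R_th = 14.29 Ω

Final answer: I_n = 0.2 A, R_n = 14.29 Ω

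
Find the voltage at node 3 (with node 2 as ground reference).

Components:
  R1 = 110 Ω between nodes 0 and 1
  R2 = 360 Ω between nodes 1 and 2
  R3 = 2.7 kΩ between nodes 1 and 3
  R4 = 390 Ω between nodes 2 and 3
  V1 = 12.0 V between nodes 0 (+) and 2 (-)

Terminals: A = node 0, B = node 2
Nodal analysis, taking node 2 as the 0 V reference.
Source V1 fixes V_0 = 12 V.
KCL at each unknown node (sum of currents leaving = 0; resistances in Ω):
  Node 1: (V_1 - 12)/110 + (V_1 - 0)/360 + (V_1 - V_3)/2700 = 0
  Node 3: (V_3 - V_1)/2700 + (V_3 - 0)/390 = 0
Collecting terms (coefficients in siemens):
  0.01224·V_1 - 0.0003704·V_3 = 0.1091
  0.002934·V_3 - 0.0003704·V_1 = 0
Determinant D = (0.01224)(0.002934) - (-0.0003704)(-0.0003704) = 0.00003578
V_1 = [(0.1091)(0.002934) - (-0.0003704)(0)]/D = 8.948 V
V_3 = [(0.01224)(0) - (0.1091)(-0.0003704)]/D = 1.129 V
The requested potential is V_3 = 1.129 V.

Final answer: V_3 = 1.129 V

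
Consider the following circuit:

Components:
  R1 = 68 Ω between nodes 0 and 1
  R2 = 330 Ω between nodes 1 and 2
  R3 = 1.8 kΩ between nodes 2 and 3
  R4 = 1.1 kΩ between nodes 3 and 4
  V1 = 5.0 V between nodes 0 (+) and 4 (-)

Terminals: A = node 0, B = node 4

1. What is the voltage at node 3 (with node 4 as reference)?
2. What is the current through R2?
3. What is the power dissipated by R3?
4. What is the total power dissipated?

Nodal analysis, taking node 4 as the 0 V reference.
Source V1 fixes V_0 = 5 V.
KCL at each unknown node (sum of currents leaving = 0; resistances in Ω):
  Node 1: (V_1 - 5)/68 + (V_1 - V_2)/330 = 0
  Node 2: (V_2 - V_1)/330 + (V_2 - V_3)/1800 = 0
  Node 3: (V_3 - V_2)/1800 + (V_3 - 0)/1100 = 0
Collecting terms (coefficients in siemens):
  0.01774·V_1 - 0.00303·V_2 = 0.07353
  0.003586·V_2 - 0.00303·V_1 - 0.0005556·V_3 = 0
  0.001465·V_3 - 0.0005556·V_2 = 0
Solving these 3 simultaneous equations (Gaussian elimination) gives:
  V_1 = 4.897 V, V_2 = 4.397 V, V_3 = 1.668 V
Part 1:
  Read off the nodal solution: V_3 = 1.668 V
Part 2:
  I_R2 = (V_1 - V_2)/R2 = (4.897 - 4.397)/330 = 0.001516 A
  Magnitude: I_R2 = 0.001516 A
Part 3:
  I_R3 = (V_2 - V_3)/R3 = (4.397 - 1.668)/1800 = 0.001516 A
  P_R3 = I_R3² × R3 = (0.001516)² × 1800 = 0.004137 W
Part 4:
  Power in each resistor, P = (ΔV)²/R:
    P_R1 = (5 - 4.897)²/68 = 0.0001563 W
    P_R2 = (4.897 - 4.397)²/330 = 0.0007585 W
    P_R3 = (4.397 - 1.668)²/1800 = 0.004137 W
    P_R4 = (1.668 - 0)²/1100 = 0.002528 W
  P_total = P_R1 + P_R2 + P_R3 + P_R4 = 0.00758 W

Final answers:
1. V_3 = 1.668 V
2. I_R2 = 0.001516 A
3. P_R3 = 0.004137 W
4. P_total = 0.00758 W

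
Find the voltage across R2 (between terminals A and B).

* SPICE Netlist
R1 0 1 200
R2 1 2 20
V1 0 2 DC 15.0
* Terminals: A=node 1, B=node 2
R1 and R2 are in series across V1 (node 0 → node 1 → node 2), and the output A–B is taken across R2, so this is a voltage divider.
Series current: I = V1/(R1 + R2) = 15/(200 + 20) = 15/220 = 0.06818 A
V_R2 = I × R2 = V1 × R2/(R1 + R2) = 15 × 20/220 = 1.364 V

Final answer: 1.364 V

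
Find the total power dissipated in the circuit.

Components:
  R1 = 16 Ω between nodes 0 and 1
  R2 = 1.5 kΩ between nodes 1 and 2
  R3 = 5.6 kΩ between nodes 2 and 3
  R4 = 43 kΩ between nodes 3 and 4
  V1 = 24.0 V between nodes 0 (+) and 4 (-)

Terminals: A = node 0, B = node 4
Nodal analysis, taking node 4 as the 0 V reference.
Source V1 fixes V_0 = 24 V.
KCL at each unknown node (sum of currents leaving = 0; resistances in Ω):
  Node 1: (V_1 - 24)/16 + (V_1 - V_2)/1500 = 0
  Node 2: (V_2 - V_1)/1500 + (V_2 - V_3)/5600 = 0
  Node 3: (V_3 - V_2)/5600 + (V_3 - 0)/43000 = 0
Collecting terms (coefficients in siemens):
  0.06317·V_1 - 0.0006667·V_2 = 1.5
  0.0008452·V_2 - 0.0006667·V_1 - 0.0001786·V_3 = 0
  0.0002018·V_3 - 0.0001786·V_2 = 0
Solving these 3 simultaneous equations (Gaussian elimination) gives:
  V_1 = 23.99 V, V_2 = 23.27 V, V_3 = 20.59 V
Power in each resistor, P = (ΔV)²/R:
  P_R1 = (24 - 23.99)²/16 = 0.000003669 W
  P_R2 = (23.99 - 23.27)²/1500 = 0.000344 W
  P_R3 = (23.27 - 20.59)²/5600 = 0.001284 W
  P_R4 = (20.59 - 0)²/43000 = 0.009861 W
P_total = P_R1 + P_R2 + P_R3 + P_R4 = 0.01149 W

Final answer: 0.01149 W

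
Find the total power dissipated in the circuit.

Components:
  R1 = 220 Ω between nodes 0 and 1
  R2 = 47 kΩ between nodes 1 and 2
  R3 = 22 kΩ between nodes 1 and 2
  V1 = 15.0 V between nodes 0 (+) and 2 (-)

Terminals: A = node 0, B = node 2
Nodal analysis, taking node 2 as the 0 V reference.
Source V1 fixes V_0 = 15 V.
KCL at each unknown node (sum of currents leaving = 0; resistances in Ω):
  Node 1: (V_1 - 15)/220 + (V_1 - 0)/47000 + (V_1 - 0)/22000 = 0
Collecting terms: 0.004612 × V_1 = 0.06818  =>  V_1 = 14.78 V
Power in each resistor, P = (ΔV)²/R:
  P_R1 = (15 - 14.78)²/220 = 0.0002141 W
  P_R2 = (14.78 - 0)²/47000 = 0.00465 W
  P_R3 = (14.78 - 0)²/22000 = 0.009933 W
P_total = P_R1 + P_R2 + P_R3 = 0.0148 W

Final answer: 0.0148 W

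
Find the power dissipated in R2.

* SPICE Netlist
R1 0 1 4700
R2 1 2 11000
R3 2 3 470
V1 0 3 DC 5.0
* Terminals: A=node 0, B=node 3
Nodal analysis, taking node 3 as the 0 V reference.
Source V1 fixes V_0 = 5 V.
KCL at each unknown node (sum of currents leaving = 0; resistances in Ω):
  Node 1: (V_1 - 5)/4700 + (V_1 - V_2)/11000 = 0
  Node 2: (V_2 - V_1)/11000 + (V_2 - 0)/470 = 0
Collecting terms (coefficients in siemens):
  0.0003037·V_1 - 0.00009091·V_2 = 0.001064
  0.002219·V_2 - 0.00009091·V_1 = 0
Determinant D = (0.0003037)(0.002219) - (-0.00009091)(-0.00009091) = 0.0000006655
V_1 = [(0.001064)(0.002219) - (-0.00009091)(0)]/D = 3.547 V
V_2 = [(0.0003037)(0) - (0.001064)(-0.00009091)]/D = 0.1453 V
I_R2 = (V_1 - V_2)/R2 = (3.547 - 0.1453)/11000 = 0.0003092 A
P_R2 = I_R2² × R2 = (0.0003092)² × 11000 = 0.001052 W

Final answer: 0.001052 W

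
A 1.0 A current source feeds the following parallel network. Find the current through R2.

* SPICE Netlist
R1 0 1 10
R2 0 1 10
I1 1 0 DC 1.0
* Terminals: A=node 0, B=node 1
All resistors sit directly between nodes 0 and 1, so they are in parallel and share one voltage V; the full source current 1 A splits among them.
1/R_par = 1/10 + 1/10 = 0.2 S  =>  R_par = 5 Ω
V = I × R_par = 1 × 5 = 5 V
I_R2 = V/R2 = 5/10 = 0.5 A

Final answer: 0.5 A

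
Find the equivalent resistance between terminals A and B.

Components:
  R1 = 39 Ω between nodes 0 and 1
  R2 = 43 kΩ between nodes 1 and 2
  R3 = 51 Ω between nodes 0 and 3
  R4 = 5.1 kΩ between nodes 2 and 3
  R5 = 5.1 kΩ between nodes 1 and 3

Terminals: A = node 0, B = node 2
The network is not a plain series/parallel combination. Inject a 1 A test current into terminal A (node 0) and return it from terminal B (node 2); then R_eq = V_A / (1 A).
Nodal analysis, taking node 2 as the 0 V reference.
Current source I_test pushes 1 A into node 0 and draws it out of node 2.
KCL at each unknown node (sum of currents leaving = 0; resistances in Ω):
  Node 0: (V_0 - V_1)/39 + (V_0 - V_3)/51 - 1 = 0
  Node 1: (V_1 - V_0)/39 + (V_1 - 0)/43000 + (V_1 - V_3)/5100 = 0
  Node 3: (V_3 - V_0)/51 + (V_3 - V_1)/5100 + (V_3 - 0)/5100 = 0
Collecting terms (coefficients in siemens):
  0.04525·V_0 - 0.02564·V_1 - 0.01961·V_3 = 1
  0.02586·V_1 - 0.02564·V_0 - 0.0001961·V_3 = 0
  0.02·V_3 - 0.01961·V_0 - 0.0001961·V_1 = 0
Solving these 3 simultaneous equations (Gaussian elimination) gives:
  V_0 = 4600 V, V_1 = 4596 V, V_3 = 4555 V
R_eq = V_0 / 1 A = 4600 Ω = 4.6 kΩ

Final answer: 4.6 kΩ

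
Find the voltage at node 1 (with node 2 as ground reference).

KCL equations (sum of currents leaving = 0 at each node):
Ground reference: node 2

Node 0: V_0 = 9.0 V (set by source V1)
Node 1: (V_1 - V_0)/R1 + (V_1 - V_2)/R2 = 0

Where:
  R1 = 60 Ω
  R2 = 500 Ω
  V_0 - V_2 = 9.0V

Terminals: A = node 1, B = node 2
Nodal analysis, taking node 2 as the 0 V reference.
Source V1 fixes V_0 = 9 V.
KCL at each unknown node (sum of currents leaving = 0; resistances in Ω):
  Node 1: (V_1 - 9)/60 + (V_1 - 0)/500 = 0
Collecting terms: 0.01867 × V_1 = 0.15  =>  V_1 = 8.036 V
The requested potential is V_1 = 8.036 V.

Final answer: V_1 = 8.036 V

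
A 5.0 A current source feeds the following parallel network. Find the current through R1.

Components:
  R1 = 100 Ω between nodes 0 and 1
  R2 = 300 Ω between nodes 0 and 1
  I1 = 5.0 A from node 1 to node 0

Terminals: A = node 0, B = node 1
All resistors sit directly between nodes 0 and 1, so they are in parallel and share one voltage V; the full source current 5 A splits among them.
1/R_par = 1/100 + 1/300 = 0.01333 S  =>  R_par = 75 Ω
V = I × R_par = 5 × 75 = 375 V
I_R1 = V/R1 = 375/100 = 3.75 A

Final answer: 3.75 A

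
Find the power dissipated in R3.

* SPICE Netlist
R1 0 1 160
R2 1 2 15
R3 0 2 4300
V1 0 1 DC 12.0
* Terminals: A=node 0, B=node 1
Nodal analysis, taking node 1 as the 0 V reference.
Source V1 fixes V_0 = 12 V.
KCL at each unknown node (sum of currents leaving = 0; resistances in Ω):
  Node 2: (V_2 - 0)/15 + (V_2 - 12)/4300 = 0
Collecting terms: 0.0669 × V_2 = 0.002791  =>  V_2 = 0.04171 V
I_R3 = (V_0 - V_2)/R3 = (12 - 0.04171)/4300 = 0.002781 A
P_R3 = I_R3² × R3 = (0.002781)² × 4300 = 0.03326 W

Final answer: 0.03326 W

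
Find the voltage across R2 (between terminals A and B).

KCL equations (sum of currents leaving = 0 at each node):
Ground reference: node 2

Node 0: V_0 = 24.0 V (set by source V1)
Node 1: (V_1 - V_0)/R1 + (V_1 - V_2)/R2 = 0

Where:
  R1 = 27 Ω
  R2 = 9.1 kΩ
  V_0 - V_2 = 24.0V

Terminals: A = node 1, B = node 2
R1 and R2 are in series across V1 (node 0 → node 1 → node 2), and the output A–B is taken across R2, so this is a voltage divider.
Series current: I = V1/(R1 + R2) = 24/(27 + 9100) = 24/9127 = 0.00263 A
V_R2 = I × R2 = V1 × R2/(R1 + R2) = 24 × 9100/9127 = 23.93 V

Final answer: 23.93 V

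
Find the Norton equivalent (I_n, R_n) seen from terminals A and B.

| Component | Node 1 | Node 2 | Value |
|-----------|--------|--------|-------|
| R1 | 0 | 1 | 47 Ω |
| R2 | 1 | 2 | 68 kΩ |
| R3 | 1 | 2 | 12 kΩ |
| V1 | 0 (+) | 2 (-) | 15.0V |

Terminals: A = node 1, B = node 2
Find the Thévenin equivalent first; then I_n = V_th/R_th and R_n = R_th.
Step 1 — V_th is the open-circuit voltage V_A - V_B (nothing connected across the terminals).
Nodal analysis, taking node 2 as the 0 V reference.
Source V1 fixes V_0 = 15 V.
KCL at each unknown node (sum of currents leaving = 0; resistances in Ω):
  Node 1: (V_1 - 15)/47 + (V_1 - 0)/68000 + (V_1 - 0)/12000 = 0
Collecting terms: 0.02137 × V_1 = 0.3191  =>  V_1 = 14.93 V
V_th = V_1 - V_2 = 14.93 - 0 = 14.93 V
Step 2 — R_th: zero the source — replace V1 by a short circuit (node 2 merges into node 0) — and find the resistance seen between A (node 1) and B (node 0).
Reduce the network between node 1 (A) and node 0 (B) by series/parallel combination:
  Rp1 = R1 ‖ R2 ‖ R3 (parallel, all between nodes 0 and 1) = 1/(1/47 + 1/68000 + 1/12000) = 46.78 Ω
R_th = 46.78 Ω
I_n = V_th/R_th = 14.93/46.78 = 0.3191 A, and R_n = R_th = 46.78 Ω

Final answer: I_n = 0.3191 A, R_n = 46.78 Ω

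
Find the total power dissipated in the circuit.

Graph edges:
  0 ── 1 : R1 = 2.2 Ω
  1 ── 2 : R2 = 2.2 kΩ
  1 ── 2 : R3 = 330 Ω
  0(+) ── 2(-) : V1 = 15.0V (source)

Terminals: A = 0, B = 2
Nodal analysis, taking node 2 as the 0 V reference.
Source V1 fixes V_0 = 15 V.
KCL at each unknown node (sum of currents leaving = 0; resistances in Ω):
  Node 1: (V_1 - 15)/2.2 + (V_1 - 0)/2200 + (V_1 - 0)/330 = 0
Collecting terms: 0.458 × V_1 = 6.818  =>  V_1 = 14.89 V
Power in each resistor, P = (ΔV)²/R:
  P_R1 = (15 - 14.89)²/2.2 = 0.00592 W
  P_R2 = (14.89 - 0)²/2200 = 0.1007 W
  P_R3 = (14.89 - 0)²/330 = 0.6715 W
P_total = P_R1 + P_R2 + P_R3 = 0.7781 W

Final answer: 0.7781 W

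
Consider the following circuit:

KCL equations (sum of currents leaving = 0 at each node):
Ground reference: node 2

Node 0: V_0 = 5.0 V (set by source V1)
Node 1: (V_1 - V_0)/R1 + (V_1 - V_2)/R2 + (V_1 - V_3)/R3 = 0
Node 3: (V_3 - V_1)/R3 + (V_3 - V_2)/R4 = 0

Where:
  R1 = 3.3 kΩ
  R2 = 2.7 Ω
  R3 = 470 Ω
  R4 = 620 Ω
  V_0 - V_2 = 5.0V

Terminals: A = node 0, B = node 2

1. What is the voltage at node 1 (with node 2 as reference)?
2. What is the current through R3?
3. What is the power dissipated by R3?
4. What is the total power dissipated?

Nodal analysis, taking node 2 as the 0 V reference.
Source V1 fixes V_0 = 5 V.
KCL at each unknown node (sum of currents leaving = 0; resistances in Ω):
  Node 1: (V_1 - 5)/3300 + (V_1 - 0)/2.7 + (V_1 - V_3)/470 = 0
  Node 3: (V_3 - V_1)/470 + (V_3 - 0)/620 = 0
Collecting terms (coefficients in siemens):
  0.3728·V_1 - 0.002128·V_3 = 0.001515
  0.003741·V_3 - 0.002128·V_1 = 0
Determinant D = (0.3728)(0.003741) - (-0.002128)(-0.002128) = 0.00139
V_1 = [(0.001515)(0.003741) - (-0.002128)(0)]/D = 0.004077 V
V_3 = [(0.3728)(0) - (0.001515)(-0.002128)]/D = 0.002319 V
Part 1:
  Read off the nodal solution: V_1 = 0.004077 V
Part 2:
  I_R3 = (V_1 - V_3)/R3 = (0.004077 - 0.002319)/470 = 0.000003741 A
  Magnitude: I_R3 = 0.000003741 A
Part 3:
  I_R3 = (V_1 - V_3)/R3 = (0.004077 - 0.002319)/470 = 0.000003741 A
  P_R3 = I_R3² × R3 = (0.000003741)² × 470 = 0.000000006577 W
Part 4:
  Power in each resistor, P = (ΔV)²/R:
    P_R1 = (5 - 0.004077)²/3300 = 0.007563 W
    P_R2 = (0.004077 - 0)²/2.7 = 0.000006158 W
    P_R3 = (0.004077 - 0.002319)²/470 = 0.000000006577 W
    P_R4 = (0 - 0.002319)²/620 = 0.000000008676 W
  P_total = P_R1 + P_R2 + P_R3 + P_R4 = 0.00757 W

Final answers:
1. V_1 = 0.004077 V
2. I_R3 = 3.741e-06 A
3. P_R3 = 6.577e-09 W
4. P_total = 0.00757 W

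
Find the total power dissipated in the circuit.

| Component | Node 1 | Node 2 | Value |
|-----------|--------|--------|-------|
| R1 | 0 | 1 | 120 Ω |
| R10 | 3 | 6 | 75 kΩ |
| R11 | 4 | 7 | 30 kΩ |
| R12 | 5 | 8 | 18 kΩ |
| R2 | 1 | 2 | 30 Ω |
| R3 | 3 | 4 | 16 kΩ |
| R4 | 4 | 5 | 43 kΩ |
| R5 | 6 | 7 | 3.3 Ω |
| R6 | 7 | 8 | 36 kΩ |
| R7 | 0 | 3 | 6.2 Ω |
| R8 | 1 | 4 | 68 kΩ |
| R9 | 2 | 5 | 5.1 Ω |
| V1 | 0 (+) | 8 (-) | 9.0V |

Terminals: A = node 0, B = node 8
Nodal analysis, taking node 8 as the 0 V reference.
Source V1 fixes V_0 = 9 V.
KCL at each unknown node (sum of currents leaving = 0; resistances in Ω):
  Node 1: (V_1 - 9)/120 + (V_1 - V_2)/30 + (V_1 - V_4)/68000 = 0
  Node 2: (V_2 - V_1)/30 + (V_2 - V_5)/5.1 = 0
  Node 3: (V_3 - V_4)/16000 + (V_3 - 9)/6.2 + (V_3 - V_6)/75000 = 0
  Node 4: (V_4 - V_3)/16000 + (V_4 - V_5)/43000 + (V_4 - V_1)/68000 + (V_4 - V_7)/30000 = 0
  Node 5: (V_5 - V_4)/43000 + (V_5 - V_2)/5.1 + (V_5 - 0)/18000 = 0
  Node 6: (V_6 - V_7)/3.3 + (V_6 - V_3)/75000 = 0
  Node 7: (V_7 - V_6)/3.3 + (V_7 - 0)/36000 + (V_7 - V_4)/30000 = 0
Collecting terms (coefficients in siemens):
  0.04168·V_1 - 0.03333·V_2 - 0.00001471·V_4 = 0.075
  0.2294·V_2 - 0.03333·V_1 - 0.1961·V_5 = 0
  0.1614·V_3 - 0.0000625·V_4 - 0.00001333·V_6 = 1.452
  0.0001338·V_4 - 0.00001471·V_1 - 0.0000625·V_3 - 0.00002326·V_5 - 0.00003333·V_7 = 0
  0.1962·V_5 - 0.1961·V_2 - 0.00002326·V_4 = 0
  0.303·V_6 - 0.00001333·V_3 - 0.303·V_7 = 0
  0.3031·V_7 - 0.00003333·V_4 - 0.303·V_6 = 0
Solving these 7 simultaneous equations (Gaussian elimination) gives:
  V_1 = 8.936 V, V_2 = 8.921 V, V_3 = 8.999 V, V_4 = 8.034 V
  V_5 = 8.918 V, V_6 = 5.209 V, V_7 = 5.209 V
Power in each resistor, P = (ΔV)²/R:
  P_R1 = (9 - 8.936)²/120 = 0.00003362 W
  P_R2 = (8.936 - 8.921)²/30 = 0.000007989 W
  P_R3 = (8.999 - 8.034)²/16000 = 0.00005823 W
  P_R4 = (8.034 - 8.918)²/43000 = 0.00001819 W
  P_R5 = (5.209 - 5.209)²/3.3 = 0.000000008427 W
  P_R6 = (5.209 - 0)²/36000 = 0.0007538 W
  P_R7 = (9 - 8.999)²/6.2 = 0.0000000762 W
  P_R8 = (8.936 - 8.034)²/68000 = 0.00001198 W
  P_R9 = (8.921 - 8.918)²/5.1 = 0.000001358 W
  P_R10 = (8.999 - 5.209)²/75000 = 0.0001915 W
  P_R11 = (8.034 - 5.209)²/30000 = 0.000266 W
  P_R12 = (8.918 - 0)²/18000 = 0.004419 W
P_total = P_R1 + P_R2 + P_R3 + P_R4 + P_R5 + P_R6 + P_R7 + P_R8 + P_R9 + P_R10 + P_R11 + P_R12 = 0.005761 W

Final answer: 0.005761 W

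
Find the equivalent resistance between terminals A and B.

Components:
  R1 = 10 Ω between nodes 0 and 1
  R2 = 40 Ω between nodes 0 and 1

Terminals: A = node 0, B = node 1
Reduce the network between node 0 (A) and node 1 (B) by series/parallel combination:
  Rp1 = R1 ‖ R2 (parallel, both between nodes 0 and 1) = 1/(1/10 + 1/40) = 8 Ω
R_eq = 8 Ω

Final answer: 8 Ω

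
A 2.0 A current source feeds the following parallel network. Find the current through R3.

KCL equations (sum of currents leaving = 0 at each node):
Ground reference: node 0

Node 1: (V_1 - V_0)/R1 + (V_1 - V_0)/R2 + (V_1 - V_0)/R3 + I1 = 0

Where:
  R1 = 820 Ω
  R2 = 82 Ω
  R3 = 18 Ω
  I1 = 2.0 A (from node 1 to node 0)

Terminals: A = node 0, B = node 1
All resistors sit directly between nodes 0 and 1, so they are in parallel and share one voltage V; the full source current 2 A splits among them.
1/R_par = 1/820 + 1/82 + 1/18 = 0.06897 S  =>  R_par = 14.5 Ω
V = I × R_par = 2 × 14.5 = 29 V
I_R3 = V/R3 = 29/18 = 1.611 A

Final answer: 1.611 A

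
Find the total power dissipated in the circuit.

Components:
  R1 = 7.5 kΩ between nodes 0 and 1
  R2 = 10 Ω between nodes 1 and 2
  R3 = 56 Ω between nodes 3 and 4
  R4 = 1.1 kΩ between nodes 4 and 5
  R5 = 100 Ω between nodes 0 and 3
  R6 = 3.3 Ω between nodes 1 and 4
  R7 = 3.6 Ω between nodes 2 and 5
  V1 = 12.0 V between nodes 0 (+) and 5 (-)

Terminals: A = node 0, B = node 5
Nodal analysis, taking node 5 as the 0 V reference.
Source V1 fixes V_0 = 12 V.
KCL at each unknown node (sum of currents leaving = 0; resistances in Ω):
  Node 1: (V_1 - 12)/7500 + (V_1 - V_2)/10 + (V_1 - V_4)/3.3 = 0
  Node 2: (V_2 - V_1)/10 + (V_2 - 0)/3.6 = 0
  Node 3: (V_3 - V_4)/56 + (V_3 - 12)/100 = 0
  Node 4: (V_4 - V_3)/56 + (V_4 - 0)/1100 + (V_4 - V_1)/3.3 = 0
Collecting terms (coefficients in siemens):
  0.4032·V_1 - 0.1·V_2 - 0.303·V_4 = 0.0016
  0.3778·V_2 - 0.1·V_1 = 0
  0.02786·V_3 - 0.01786·V_4 = 0.12
  0.3218·V_4 - 0.303·V_1 - 0.01786·V_3 = 0
Solving these 4 simultaneous equations (Gaussian elimination) gives:
  V_1 = 0.9493 V, V_2 = 0.2513 V, V_3 = 5.061 V, V_4 = 1.175 V
Power in each resistor, P = (ΔV)²/R:
  P_R1 = (12 - 0.9493)²/7500 = 0.01628 W
  P_R2 = (0.9493 - 0.2513)²/10 = 0.04872 W
  P_R3 = (5.061 - 1.175)²/56 = 0.2697 W
  P_R4 = (1.175 - 0)²/1100 = 0.001255 W
  P_R5 = (12 - 5.061)²/100 = 0.4815 W
  P_R6 = (0.9493 - 1.175)²/3.3 = 0.01541 W
  P_R7 = (0.2513 - 0)²/3.6 = 0.01754 W
P_total = P_R1 + P_R2 + P_R3 + P_R4 + P_R5 + P_R6 + P_R7 = 0.8504 W

Final answer: 0.8504 W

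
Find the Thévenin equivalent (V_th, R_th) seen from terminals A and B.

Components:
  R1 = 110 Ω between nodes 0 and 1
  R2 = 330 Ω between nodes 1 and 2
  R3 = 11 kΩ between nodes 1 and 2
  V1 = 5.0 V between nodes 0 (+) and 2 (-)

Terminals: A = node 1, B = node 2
Step 1 — V_th is the open-circuit voltage V_A - V_B (nothing connected across the terminals).
Nodal analysis, taking node 2 as the 0 V reference.
Source V1 fixes V_0 = 5 V.
KCL at each unknown node (sum of currents leaving = 0; resistances in Ω):
  Node 1: (V_1 - 5)/110 + (V_1 - 0)/330 + (V_1 - 0)/11000 = 0
Collecting terms: 0.01221 × V_1 = 0.04545  =>  V_1 = 3.722 V
V_th = V_1 - V_2 = 3.722 - 0 = 3.722 V
Step 2 — R_th: zero the source — replace V1 by a short circuit (node 2 merges into node 0) — and find the resistance seen between A (node 1) and B (node 0).
Reduce the network between node 1 (A) and node 0 (B) by series/parallel combination:
  Rp1 = R1 ‖ R2 ‖ R3 (parallel, all between nodes 0 and 1) = 1/(1/110 + 1/330 + 1/11000) = 81.89 Ω
R_th = 81.89 Ω

Final answer: V_th = 3.722 V, R_th = 81.89 Ω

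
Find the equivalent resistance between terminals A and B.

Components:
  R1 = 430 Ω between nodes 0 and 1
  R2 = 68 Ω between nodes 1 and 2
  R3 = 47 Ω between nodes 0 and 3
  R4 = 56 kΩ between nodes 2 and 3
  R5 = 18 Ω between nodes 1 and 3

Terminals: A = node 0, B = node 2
The network is not a plain series/parallel combination. Inject a 1 A test current into terminal A (node 0) and return it from terminal B (node 2); then R_eq = V_A / (1 A).
Nodal analysis, taking node 2 as the 0 V reference.
Current source I_test pushes 1 A into node 0 and draws it out of node 2.
KCL at each unknown node (sum of currents leaving = 0; resistances in Ω):
  Node 0: (V_0 - V_1)/430 + (V_0 - V_3)/47 - 1 = 0
  Node 1: (V_1 - V_0)/430 + (V_1 - 0)/68 + (V_1 - V_3)/18 = 0
  Node 3: (V_3 - V_0)/47 + (V_3 - V_1)/18 + (V_3 - 0)/56000 = 0
Collecting terms (coefficients in siemens):
  0.0236·V_0 - 0.002326·V_1 - 0.02128·V_3 = 1
  0.07259·V_1 - 0.002326·V_0 - 0.05556·V_3 = 0
  0.07685·V_3 - 0.02128·V_0 - 0.05556·V_1 = 0
Solving these 3 simultaneous equations (Gaussian elimination) gives:
  V_0 = 124.3 V, V_1 = 67.9 V, V_3 = 83.51 V
R_eq = V_0 / 1 A = 124.3 Ω

Final answer: 124.3 Ω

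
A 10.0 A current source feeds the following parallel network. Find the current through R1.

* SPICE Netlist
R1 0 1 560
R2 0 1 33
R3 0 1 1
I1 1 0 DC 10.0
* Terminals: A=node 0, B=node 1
All resistors sit directly between nodes 0 and 1, so they are in parallel and share one voltage V; the full source current 10 A splits among them.
1/R_par = 1/560 + 1/33 + 1/1 = 1.032 S  =>  R_par = 0.9689 Ω
V = I × R_par = 10 × 0.9689 = 9.689 V
I_R1 = V/R1 = 9.689/560 = 0.0173 A

Final answer: 0.0173 A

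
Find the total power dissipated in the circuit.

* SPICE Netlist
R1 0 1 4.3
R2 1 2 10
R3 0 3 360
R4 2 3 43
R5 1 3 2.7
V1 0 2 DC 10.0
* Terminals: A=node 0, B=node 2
Nodal analysis, taking node 2 as the 0 V reference.
Source V1 fixes V_0 = 10 V.
KCL at each unknown node (sum of currents leaving = 0; resistances in Ω):
  Node 1: (V_1 - 10)/4.3 + (V_1 - 0)/10 + (V_1 - V_3)/2.7 = 0
  Node 3: (V_3 - 10)/360 + (V_3 - 0)/43 + (V_3 - V_1)/2.7 = 0
Collecting terms (coefficients in siemens):
  0.7029·V_1 - 0.3704·V_3 = 2.326
  0.3964·V_3 - 0.3704·V_1 = 0.02778
Determinant D = (0.7029)(0.3964) - (-0.3704)(-0.3704) = 0.1415
V_1 = [(2.326)(0.3964) - (-0.3704)(0.02778)]/D = 6.589 V
V_3 = [(0.7029)(0.02778) - (2.326)(-0.3704)]/D = 6.226 V
Power in each resistor, P = (ΔV)²/R:
  P_R1 = (10 - 6.589)²/4.3 = 2.706 W
  P_R2 = (6.589 - 0)²/10 = 4.342 W
  P_R3 = (10 - 6.226)²/360 = 0.03955 W
  P_R4 = (0 - 6.226)²/43 = 0.9016 W
  P_R5 = (6.589 - 6.226)²/2.7 = 0.04871 W
P_total = P_R1 + P_R2 + P_R3 + P_R4 + P_R5 = 8.037 W

Final answer: 8.037 W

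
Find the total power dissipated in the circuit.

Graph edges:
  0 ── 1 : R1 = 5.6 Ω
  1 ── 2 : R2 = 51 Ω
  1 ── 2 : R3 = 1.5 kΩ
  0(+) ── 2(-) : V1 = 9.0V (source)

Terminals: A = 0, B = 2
Nodal analysis, taking node 2 as the 0 V reference.
Source V1 fixes V_0 = 9 V.
KCL at each unknown node (sum of currents leaving = 0; resistances in Ω):
  Node 1: (V_1 - 9)/5.6 + (V_1 - 0)/51 + (V_1 - 0)/1500 = 0
Collecting terms: 0.1988 × V_1 = 1.607  =>  V_1 = 8.082 V
Power in each resistor, P = (ΔV)²/R:
  P_R1 = (9 - 8.082)²/5.6 = 0.1504 W
  P_R2 = (8.082 - 0)²/51 = 1.281 W
  P_R3 = (8.082 - 0)²/1500 = 0.04355 W
P_total = P_R1 + P_R2 + P_R3 = 1.475 W

Final answer: 1.475 W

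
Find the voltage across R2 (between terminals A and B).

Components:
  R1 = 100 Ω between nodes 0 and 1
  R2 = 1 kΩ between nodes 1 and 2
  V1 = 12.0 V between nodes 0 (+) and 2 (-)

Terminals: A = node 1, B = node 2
R1 and R2 are in series across V1 (node 0 → node 1 → node 2), and the output A–B is taken across R2, so this is a voltage divider.
Series current: I = V1/(R1 + R2) = 12/(100 + 1000) = 12/1100 = 0.01091 A
V_R2 = I × R2 = V1 × R2/(R1 + R2) = 12 × 1000/1100 = 10.91 V

Final answer: 10.91 V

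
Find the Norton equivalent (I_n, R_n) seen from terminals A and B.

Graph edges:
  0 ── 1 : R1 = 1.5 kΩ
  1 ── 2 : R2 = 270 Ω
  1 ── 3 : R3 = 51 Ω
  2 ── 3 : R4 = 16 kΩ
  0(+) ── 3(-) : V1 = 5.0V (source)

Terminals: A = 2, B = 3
Find the Thévenin equivalent first; then I_n = V_th/R_th and R_n = R_th.
Step 1 — V_th is the open-circuit voltage V_A - V_B (nothing connected across the terminals).
Nodal analysis, taking node 3 as the 0 V reference.
Source V1 fixes V_0 = 5 V.
KCL at each unknown node (sum of currents leaving = 0; resistances in Ω):
  Node 1: (V_1 - 5)/1500 + (V_1 - V_2)/270 + (V_1 - 0)/51 = 0
  Node 2: (V_2 - V_1)/270 + (V_2 - 0)/16000 = 0
Collecting terms (coefficients in siemens):
  0.02398·V_1 - 0.003704·V_2 = 0.003333
  0.003766·V_2 - 0.003704·V_1 = 0
Determinant D = (0.02398)(0.003766) - (-0.003704)(-0.003704) = 0.00007659
V_1 = [(0.003333)(0.003766) - (-0.003704)(0)]/D = 0.1639 V
V_2 = [(0.02398)(0) - (0.003333)(-0.003704)]/D = 0.1612 V
V_th = V_2 - V_3 = 0.1612 - 0 = 0.1612 V
Step 2 — R_th: zero the source — replace V1 by a short circuit (node 3 merges into node 0) — and find the resistance seen between A (node 2) and B (node 0).
Reduce the network between node 2 (A) and node 0 (B) by series/parallel combination:
  Rp1 = R1 ‖ R3 (parallel, both between nodes 0 and 1) = 1/(1/1500 + 1/51) = 49.32 Ω
  Rs1 = R2 + Rp1 (series, joined only at node 1) = 270 + 49.32 = 319.3 Ω
  Rp2 = R4 ‖ Rs1 (parallel, both between nodes 0 and 2) = 1/(1/16000 + 1/319.3) = 313.1 Ω
R_th = 313.1 Ω
I_n = V_th/R_th = 0.1612/313.1 = 0.0005149 A, and R_n = R_th = 313.1 Ω

Final answer: I_n = 0.0005149 A, R_n = 313.1 Ω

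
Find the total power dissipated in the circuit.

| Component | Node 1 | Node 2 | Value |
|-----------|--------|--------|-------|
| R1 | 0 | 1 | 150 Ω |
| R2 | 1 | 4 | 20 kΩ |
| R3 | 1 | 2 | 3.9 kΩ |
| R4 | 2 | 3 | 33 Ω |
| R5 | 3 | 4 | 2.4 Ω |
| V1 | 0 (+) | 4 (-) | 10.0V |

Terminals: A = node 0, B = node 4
Nodal analysis, taking node 4 as the 0 V reference.
Source V1 fixes V_0 = 10 V.
KCL at each unknown node (sum of currents leaving = 0; resistances in Ω):
  Node 1: (V_1 - 10)/150 + (V_1 - 0)/20000 + (V_1 - V_2)/3900 = 0
  Node 2: (V_2 - V_1)/3900 + (V_2 - V_3)/33 = 0
  Node 3: (V_3 - V_2)/33 + (V_3 - 0)/2.4 = 0
Collecting terms (coefficients in siemens):
  0.006973·V_1 - 0.0002564·V_2 = 0.06667
  0.03056·V_2 - 0.0002564·V_1 - 0.0303·V_3 = 0
  0.447·V_3 - 0.0303·V_2 = 0
Solving these 3 simultaneous equations (Gaussian elimination) gives:
  V_1 = 9.564 V, V_2 = 0.08603 V, V_3 = 0.005832 V
Power in each resistor, P = (ΔV)²/R:
  P_R1 = (10 - 9.564)²/150 = 0.001269 W
  P_R2 = (9.564 - 0)²/20000 = 0.004573 W
  P_R3 = (9.564 - 0.08603)²/3900 = 0.02303 W
  P_R4 = (0.08603 - 0.005832)²/33 = 0.0001949 W
  P_R5 = (0.005832 - 0)²/2.4 = 0.00001417 W
P_total = P_R1 + P_R2 + P_R3 + P_R4 + P_R5 = 0.02908 W

Final answer: 0.02908 W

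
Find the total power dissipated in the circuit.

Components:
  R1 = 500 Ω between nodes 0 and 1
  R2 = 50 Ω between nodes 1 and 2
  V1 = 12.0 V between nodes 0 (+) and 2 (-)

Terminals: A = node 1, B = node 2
Nodal analysis, taking node 2 as the 0 V reference.
Source V1 fixes V_0 = 12 V.
KCL at each unknown node (sum of currents leaving = 0; resistances in Ω):
  Node 1: (V_1 - 12)/500 + (V_1 - 0)/50 = 0
Collecting terms: 0.022 × V_1 = 0.024  =>  V_1 = 1.091 V
Power in each resistor, P = (ΔV)²/R:
  P_R1 = (12 - 1.091)²/500 = 0.238 W
  P_R2 = (1.091 - 0)²/50 = 0.0238 W
P_total = P_R1 + P_R2 = 0.2618 W

Final answer: 0.2618 W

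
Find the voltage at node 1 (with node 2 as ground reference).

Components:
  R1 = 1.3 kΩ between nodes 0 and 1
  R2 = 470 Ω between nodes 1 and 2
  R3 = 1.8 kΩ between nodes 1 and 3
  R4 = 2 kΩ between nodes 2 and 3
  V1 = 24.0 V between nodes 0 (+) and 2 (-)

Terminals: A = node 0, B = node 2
Nodal analysis, taking node 2 as the 0 V reference.
Source V1 fixes V_0 = 24 V.
KCL at each unknown node (sum of currents leaving = 0; resistances in Ω):
  Node 1: (V_1 - 24)/1300 + (V_1 - 0)/470 + (V_1 - V_3)/1800 = 0
  Node 3: (V_3 - V_1)/1800 + (V_3 - 0)/2000 = 0
Collecting terms (coefficients in siemens):
  0.003452·V_1 - 0.0005556·V_3 = 0.01846
  0.001056·V_3 - 0.0005556·V_1 = 0
Determinant D = (0.003452)(0.001056) - (-0.0005556)(-0.0005556) = 0.000003336
V_1 = [(0.01846)(0.001056) - (-0.0005556)(0)]/D = 5.842 V
V_3 = [(0.003452)(0) - (0.01846)(-0.0005556)]/D = 3.075 V
The requested potential is V_1 = 5.842 V.

Final answer: V_1 = 5.842 V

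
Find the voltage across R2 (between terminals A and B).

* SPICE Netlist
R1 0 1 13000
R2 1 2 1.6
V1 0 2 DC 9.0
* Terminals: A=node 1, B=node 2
R1 and R2 are in series across V1 (node 0 → node 1 → node 2), and the output A–B is taken across R2, so this is a voltage divider.
Series current: I = V1/(R1 + R2) = 9/(13000 + 1.6) = 9/13000 = 0.0006922 A
V_R2 = I × R2 = V1 × R2/(R1 + R2) = 9 × 1.6/13000 = 0.001108 V

Final answer: 0.001108 V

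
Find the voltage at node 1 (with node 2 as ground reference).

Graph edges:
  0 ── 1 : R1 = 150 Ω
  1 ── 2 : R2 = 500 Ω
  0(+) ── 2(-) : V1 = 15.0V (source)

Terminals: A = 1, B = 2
Nodal analysis, taking node 2 as the 0 V reference.
Source V1 fixes V_0 = 15 V.
KCL at each unknown node (sum of currents leaving = 0; resistances in Ω):
  Node 1: (V_1 - 15)/150 + (V_1 - 0)/500 = 0
Collecting terms: 0.008667 × V_1 = 0.1  =>  V_1 = 11.54 V
The requested potential is V_1 = 11.54 V.

Final answer: V_1 = 11.54 V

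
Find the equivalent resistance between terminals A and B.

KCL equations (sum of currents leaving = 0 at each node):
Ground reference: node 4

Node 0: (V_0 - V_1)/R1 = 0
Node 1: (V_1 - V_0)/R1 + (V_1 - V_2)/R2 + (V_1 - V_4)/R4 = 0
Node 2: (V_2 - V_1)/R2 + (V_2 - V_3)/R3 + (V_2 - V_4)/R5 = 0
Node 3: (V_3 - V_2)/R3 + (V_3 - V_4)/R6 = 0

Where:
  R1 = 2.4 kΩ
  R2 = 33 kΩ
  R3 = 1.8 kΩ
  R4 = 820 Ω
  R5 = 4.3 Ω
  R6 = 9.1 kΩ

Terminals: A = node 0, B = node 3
The network is not a plain series/parallel combination. Inject a 1 A test current into terminal A (node 0) and return it from terminal B (node 3); then R_eq = V_A / (1 A).
Nodal analysis, taking node 3 as the 0 V reference.
Current source I_test pushes 1 A into node 0 and draws it out of node 3.
KCL at each unknown node (sum of currents leaving = 0; resistances in Ω):
  Node 0: (V_0 - V_1)/2400 - 1 = 0
  Node 1: (V_1 - V_0)/2400 + (V_1 - V_2)/33000 + (V_1 - V_4)/820 = 0
  Node 2: (V_2 - V_1)/33000 + (V_2 - 0)/1800 + (V_2 - V_4)/4.3 = 0
  Node 4: (V_4 - V_1)/820 + (V_4 - V_2)/4.3 + (V_4 - 0)/9100 = 0
Collecting terms (coefficients in siemens):
  0.0004167·V_0 - 0.0004167·V_1 = 1
  0.001666·V_1 - 0.0004167·V_0 - 0.0000303·V_2 - 0.00122·V_4 = 0
  0.2331·V_2 - 0.0000303·V_1 - 0.2326·V_4 = 0
  0.2339·V_4 - 0.00122·V_1 - 0.2326·V_2 = 0
Solving these 4 simultaneous equations (Gaussian elimination) gives:
  V_0 = 4706 V, V_1 = 2306 V, V_2 = 1502 V, V_4 = 1506 V
R_eq = V_0 / 1 A = 4706 Ω = 4.706 kΩ

Final answer: 4.706 kΩ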